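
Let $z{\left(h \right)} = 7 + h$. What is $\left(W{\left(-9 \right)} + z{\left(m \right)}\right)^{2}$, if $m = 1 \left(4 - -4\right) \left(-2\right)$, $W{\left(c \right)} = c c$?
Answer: $5184$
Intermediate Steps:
$W{\left(c \right)} = c^{2}$
$m = -16$ ($m = 1 \left(4 + 4\right) \left(-2\right) = 1 \cdot 8 \left(-2\right) = 8 \left(-2\right) = -16$)
$\left(W{\left(-9 \right)} + z{\left(m \right)}\right)^{2} = \left(\left(-9\right)^{2} + \left(7 - 16\right)\right)^{2} = \left(81 - 9\right)^{2} = 72^{2} = 5184$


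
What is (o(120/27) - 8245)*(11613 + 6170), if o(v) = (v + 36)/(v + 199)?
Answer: -268456275873/1831 ≈ -1.4662e+8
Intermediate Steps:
o(v) = (36 + v)/(199 + v)
(o(120/27) - 8245)*(11613 + 6170) = ((36 + 120/27)/(199 + 120/27) - 8245)*(11613 + 6170) = ((36 + 120*(1/27))/(199 + 120*(1/27)) - 8245)*17783 = ((36 + 40/9)/(199 + 40/9) - 8245)*17783 = ((364/9)/(1831/9) - 8245)*17783 = ((9/1831)*(364/9) - 8245)*17783 = (364/1831 - 8245)*17783 = -15096231/1831*17783 = -268456275873/1831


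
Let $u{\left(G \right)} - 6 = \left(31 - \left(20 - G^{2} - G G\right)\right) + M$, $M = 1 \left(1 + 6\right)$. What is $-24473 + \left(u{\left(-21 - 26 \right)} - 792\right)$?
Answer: $-20823$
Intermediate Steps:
$M = 7$ ($M = 1 \cdot 7 = 7$)
$u{\left(G \right)} = 24 + 2 G^{2}$ ($u{\left(G \right)} = 6 - \left(-18 - G^{2} - G G\right) = 6 + \left(\left(31 + \left(\left(G^{2} + G^{2}\right) - 20\right)\right) + 7\right) = 6 + \left(\left(31 + \left(2 G^{2} - 20\right)\right) + 7\right) = 6 + \left(\left(31 + \left(-20 + 2 G^{2}\right)\right) + 7\right) = 6 + \left(\left(11 + 2 G^{2}\right) + 7\right) = 6 + \left(18 + 2 G^{2}\right) = 24 + 2 G^{2}$)
$-24473 + \left(u{\left(-21 - 26 \right)} - 792\right) = -24473 + \left(\left(24 + 2 \left(-21 - 26\right)^{2}\right) - 792\right) = -24473 + \left(\left(24 + 2 \left(-47\right)^{2}\right) - 792\right) = -24473 + \left(\left(24 + 2 \cdot 2209\right) - 792\right) = -24473 + \left(\left(24 + 4418\right) - 792\right) = -24473 + \left(4442 - 792\right) = -24473 + 3650 = -20823$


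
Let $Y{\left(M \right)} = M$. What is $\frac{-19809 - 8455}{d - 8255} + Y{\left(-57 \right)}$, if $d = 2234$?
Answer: $- \frac{314933}{6021} \approx -52.306$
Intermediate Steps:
$\frac{-19809 - 8455}{d - 8255} + Y{\left(-57 \right)} = \frac{-19809 - 8455}{2234 - 8255} - 57 = - \frac{28264}{-6021} - 57 = \left(-28264\right) \left(- \frac{1}{6021}\right) - 57 = \frac{28264}{6021} - 57 = - \frac{314933}{6021}$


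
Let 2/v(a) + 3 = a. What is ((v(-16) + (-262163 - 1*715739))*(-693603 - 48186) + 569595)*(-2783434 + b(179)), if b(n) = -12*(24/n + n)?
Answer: -6872249861574491963490/3401 ≈ -2.0207e+18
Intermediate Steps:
v(a) = 2/(-3 + a)
b(n) = -288/n - 12*n (b(n) = -12*(n + 24/n) = -288/n - 12*n)
((v(-16) + (-262163 - 1*715739))*(-693603 - 48186) + 569595)*(-2783434 + b(179)) = ((2/(-3 - 16) + (-262163 - 1*715739))*(-693603 - 48186) + 569595)*(-2783434 + (-288/179 - 12*179)) = ((2/(-19) + (-262163 - 715739))*(-741789) + 569595)*(-2783434 + (-288*1/179 - 2148)) = ((2*(-1/19) - 977902)*(-741789) + 569595)*(-2783434 + (-288/179 - 2148)) = ((-2/19 - 977902)*(-741789) + 569595)*(-2783434 - 384780/179) = (-18580140/19*(-741789) + 569595)*(-498619466/179) = (13782543470460/19 + 569595)*(-498619466/179) = (13782554292765/19)*(-498619466/179) = -6872249861574491963490/3401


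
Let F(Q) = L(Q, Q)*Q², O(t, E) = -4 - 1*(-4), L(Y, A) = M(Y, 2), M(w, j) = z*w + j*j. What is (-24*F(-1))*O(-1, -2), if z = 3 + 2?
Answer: 0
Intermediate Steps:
z = 5
M(w, j) = j² + 5*w (M(w, j) = 5*w + j*j = 5*w + j² = j² + 5*w)
L(Y, A) = 4 + 5*Y (L(Y, A) = 2² + 5*Y = 4 + 5*Y)
O(t, E) = 0 (O(t, E) = -4 + 4 = 0)
F(Q) = Q²*(4 + 5*Q) (F(Q) = (4 + 5*Q)*Q² = Q²*(4 + 5*Q))
(-24*F(-1))*O(-1, -2) = -24*(-1)²*(4 + 5*(-1))*0 = -24*(4 - 5)*0 = -24*(-1)*0 = 24*0 = 0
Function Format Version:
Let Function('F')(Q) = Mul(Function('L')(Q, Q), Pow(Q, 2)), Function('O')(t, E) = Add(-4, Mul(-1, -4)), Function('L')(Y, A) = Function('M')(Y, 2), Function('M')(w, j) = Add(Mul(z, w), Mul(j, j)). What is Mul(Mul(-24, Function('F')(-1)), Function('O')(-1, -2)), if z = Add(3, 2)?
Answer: 0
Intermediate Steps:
z = 5
Function('M')(w, j) = Add(Pow(j, 2), Mul(5, w)) (Function('M')(w, j) = Add(Mul(5, w), Mul(j, j)) = Add(Mul(5, w), Pow(j, 2)) = Add(Pow(j, 2), Mul(5, w)))
Function('L')(Y, A) = Add(4, Mul(5, Y)) (Function('L')(Y, A) = Add(Pow(2, 2), Mul(5, Y)) = Add(4, Mul(5, Y)))
Function('O')(t, E) = 0 (Function('O')(t, E) = Add(-4, 4) = 0)
Function('F')(Q) = Mul(Pow(Q, 2), Add(4, Mul(5, Q))) (Function('F')(Q) = Mul(Add(4, Mul(5, Q)), Pow(Q, 2)) = Mul(Pow(Q, 2), Add(4, Mul(5, Q))))
Mul(Mul(-24, Function('F')(-1)), Function('O')(-1, -2)) = Mul(Mul(-24, Mul(Pow(-1, 2), Add(4, Mul(5, -1)))), 0) = Mul(Mul(-24, Mul(1, Add(4, -5))), 0) = Mul(Mul(-24, Mul(1, -1)), 0) = Mul(Mul(-24, -1), 0) = Mul(24, 0) = 0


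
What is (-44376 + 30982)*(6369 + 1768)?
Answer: -108986978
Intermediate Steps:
(-44376 + 30982)*(6369 + 1768) = -13394*8137 = -108986978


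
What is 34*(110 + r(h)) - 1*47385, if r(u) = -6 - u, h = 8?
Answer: -44121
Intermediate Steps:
34*(110 + r(h)) - 1*47385 = 34*(110 + (-6 - 1*8)) - 1*47385 = 34*(110 + (-6 - 8)) - 47385 = 34*(110 - 14) - 47385 = 34*96 - 47385 = 3264 - 47385 = -44121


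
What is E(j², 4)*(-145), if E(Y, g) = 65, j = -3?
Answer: -9425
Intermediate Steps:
E(j², 4)*(-145) = 65*(-145) = -9425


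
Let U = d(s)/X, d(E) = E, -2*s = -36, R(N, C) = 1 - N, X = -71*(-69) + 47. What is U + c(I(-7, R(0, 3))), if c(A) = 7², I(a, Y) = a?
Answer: 121186/2473 ≈ 49.004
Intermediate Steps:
X = 4946 (X = 4899 + 47 = 4946)
s = 18 (s = -½*(-36) = 18)
c(A) = 49
U = 9/2473 (U = 18/4946 = 18*(1/4946) = 9/2473 ≈ 0.0036393)
U + c(I(-7, R(0, 3))) = 9/2473 + 49 = 121186/2473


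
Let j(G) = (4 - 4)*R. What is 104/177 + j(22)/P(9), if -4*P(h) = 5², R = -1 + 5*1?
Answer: 104/177 ≈ 0.58757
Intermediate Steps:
R = 4 (R = -1 + 5 = 4)
j(G) = 0 (j(G) = (4 - 4)*4 = 0*4 = 0)
P(h) = -25/4 (P(h) = -¼*5² = -¼*25 = -25/4)
104/177 + j(22)/P(9) = 104/177 + 0/(-25/4) = 104*(1/177) + 0*(-4/25) = 104/177 + 0 = 104/177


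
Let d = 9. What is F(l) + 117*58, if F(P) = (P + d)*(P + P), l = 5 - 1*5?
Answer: 6786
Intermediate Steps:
l = 0 (l = 5 - 5 = 0)
F(P) = 2*P*(9 + P) (F(P) = (P + 9)*(P + P) = (9 + P)*(2*P) = 2*P*(9 + P))
F(l) + 117*58 = 2*0*(9 + 0) + 117*58 = 2*0*9 + 6786 = 0 + 6786 = 6786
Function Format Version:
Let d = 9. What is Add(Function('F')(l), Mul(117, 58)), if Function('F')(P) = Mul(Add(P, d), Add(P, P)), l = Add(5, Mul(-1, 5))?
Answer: 6786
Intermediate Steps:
l = 0 (l = Add(5, -5) = 0)
Function('F')(P) = Mul(2, P, Add(9, P)) (Function('F')(P) = Mul(Add(P, 9), Add(P, P)) = Mul(Add(9, P), Mul(2, P)) = Mul(2, P, Add(9, P)))
Add(Function('F')(l), Mul(117, 58)) = Add(Mul(2, 0, Add(9, 0)), Mul(117, 58)) = Add(Mul(2, 0, 9), 6786) = Add(0, 6786) = 6786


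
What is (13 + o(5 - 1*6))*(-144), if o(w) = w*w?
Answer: -2016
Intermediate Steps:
o(w) = w**2
(13 + o(5 - 1*6))*(-144) = (13 + (5 - 1*6)**2)*(-144) = (13 + (5 - 6)**2)*(-144) = (13 + (-1)**2)*(-144) = (13 + 1)*(-144) = 14*(-144) = -2016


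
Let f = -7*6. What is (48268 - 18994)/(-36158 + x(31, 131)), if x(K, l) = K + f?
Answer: -4182/5167 ≈ -0.80937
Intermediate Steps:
f = -42
x(K, l) = -42 + K (x(K, l) = K - 42 = -42 + K)
(48268 - 18994)/(-36158 + x(31, 131)) = (48268 - 18994)/(-36158 + (-42 + 31)) = 29274/(-36158 - 11) = 29274/(-36169) = 29274*(-1/36169) = -4182/5167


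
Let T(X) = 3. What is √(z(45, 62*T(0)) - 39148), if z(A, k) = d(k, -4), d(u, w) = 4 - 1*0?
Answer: 2*I*√9786 ≈ 197.85*I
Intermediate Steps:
d(u, w) = 4 (d(u, w) = 4 + 0 = 4)
z(A, k) = 4
√(z(45, 62*T(0)) - 39148) = √(4 - 39148) = √(-39144) = 2*I*√9786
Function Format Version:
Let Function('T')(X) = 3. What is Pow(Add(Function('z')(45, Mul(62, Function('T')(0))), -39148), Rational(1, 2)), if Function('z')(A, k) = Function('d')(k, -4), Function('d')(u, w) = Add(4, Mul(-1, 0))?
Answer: Mul(2, I, Pow(9786, Rational(1, 2))) ≈ Mul(197.85, I)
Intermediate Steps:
Function('d')(u, w) = 4 (Function('d')(u, w) = Add(4, 0) = 4)
Function('z')(A, k) = 4
Pow(Add(Function('z')(45, Mul(62, Function('T')(0))), -39148), Rational(1, 2)) = Pow(Add(4, -39148), Rational(1, 2)) = Pow(-39144, Rational(1, 2)) = Mul(2, I, Pow(9786, Rational(1, 2)))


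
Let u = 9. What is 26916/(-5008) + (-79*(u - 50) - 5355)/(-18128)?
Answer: -1864595/354629 ≈ -5.2579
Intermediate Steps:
26916/(-5008) + (-79*(u - 50) - 5355)/(-18128) = 26916/(-5008) + (-79*(9 - 50) - 5355)/(-18128) = 26916*(-1/5008) + (-79*(-41) - 5355)*(-1/18128) = -6729/1252 + (3239 - 5355)*(-1/18128) = -6729/1252 - 2116*(-1/18128) = -6729/1252 + 529/4532 = -1864595/354629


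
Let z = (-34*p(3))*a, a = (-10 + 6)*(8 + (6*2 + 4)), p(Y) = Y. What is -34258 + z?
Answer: -24466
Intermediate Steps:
a = -96 (a = -4*(8 + (12 + 4)) = -4*(8 + 16) = -4*24 = -96)
z = 9792 (z = -34*3*(-96) = -102*(-96) = 9792)
-34258 + z = -34258 + 9792 = -24466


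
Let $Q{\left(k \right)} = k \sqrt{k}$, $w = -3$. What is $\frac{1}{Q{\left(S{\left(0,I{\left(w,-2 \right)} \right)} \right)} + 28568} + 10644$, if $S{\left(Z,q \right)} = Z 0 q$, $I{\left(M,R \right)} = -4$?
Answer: $\frac{304077793}{28568} \approx 10644.0$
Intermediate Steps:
$S{\left(Z,q \right)} = 0$ ($S{\left(Z,q \right)} = 0 q = 0$)
$Q{\left(k \right)} = k^{\frac{3}{2}}$
$\frac{1}{Q{\left(S{\left(0,I{\left(w,-2 \right)} \right)} \right)} + 28568} + 10644 = \frac{1}{0^{\frac{3}{2}} + 28568} + 10644 = \frac{1}{0 + 28568} + 10644 = \frac{1}{28568} + 10644 = \frac{304077793}{28568}$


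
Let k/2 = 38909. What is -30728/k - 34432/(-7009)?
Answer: 1232028412/272713181 ≈ 4.5177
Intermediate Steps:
k = 77818 (k = 2*38909 = 77818)
-30728/k - 34432/(-7009) = -30728/77818 - 34432/(-7009) = -30728*1/77818 - 34432*(-1/7009) = -15364/38909 + 34432/7009 = 1232028412/272713181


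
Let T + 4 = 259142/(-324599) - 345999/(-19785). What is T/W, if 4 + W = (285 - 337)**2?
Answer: 27165013357/5779972093500 ≈ 0.0046998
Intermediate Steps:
T = 27165013357/2140730405 (T = -4 + (259142/(-324599) - 345999/(-19785)) = -4 + (259142*(-1/324599) - 345999*(-1/19785)) = -4 + (-259142/324599 + 115333/6595) = -4 + 35727934977/2140730405 = 27165013357/2140730405 ≈ 12.690)
W = 2700 (W = -4 + (285 - 337)**2 = -4 + (-52)**2 = -4 + 2704 = 2700)
T/W = (27165013357/2140730405)/2700 = (27165013357/2140730405)*(1/2700) = 27165013357/5779972093500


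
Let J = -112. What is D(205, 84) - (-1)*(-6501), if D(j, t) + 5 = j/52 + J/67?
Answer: -22658993/3484 ≈ -6503.7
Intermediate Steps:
D(j, t) = -447/67 + j/52 (D(j, t) = -5 + (j/52 - 112/67) = -5 + (-112/67 + j/52) = -447/67 + j/52)
D(205, 84) - (-1)*(-6501) = (-447/67 + (1/52)*205) - (-1)*(-6501) = (-447/67 + 205/52) - 1*6501 = -9509/3484 - 6501 = -22658993/3484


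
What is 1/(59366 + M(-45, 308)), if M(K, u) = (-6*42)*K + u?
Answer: 1/71014 ≈ 1.4082e-5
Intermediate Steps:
M(K, u) = u - 252*K (M(K, u) = -252*K + u = u - 252*K)
1/(59366 + M(-45, 308)) = 1/(59366 + (308 - 252*(-45))) = 1/(59366 + (308 + 11340)) = 1/(59366 + 11648) = 1/71014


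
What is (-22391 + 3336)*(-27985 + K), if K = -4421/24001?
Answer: 12798717696330/24001 ≈ 5.3326e+8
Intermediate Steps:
K = -4421/24001 (K = -4421*1/24001 = -4421/24001 ≈ -0.18420)
(-22391 + 3336)*(-27985 + K) = (-22391 + 3336)*(-27985 - 4421/24001) = -19055*(-671672406/24001) = 12798717696330/24001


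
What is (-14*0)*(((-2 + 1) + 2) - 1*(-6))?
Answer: 0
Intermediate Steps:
(-14*0)*(((-2 + 1) + 2) - 1*(-6)) = 0*((-1 + 2) + 6) = 0*(1 + 6) = 0*7 = 0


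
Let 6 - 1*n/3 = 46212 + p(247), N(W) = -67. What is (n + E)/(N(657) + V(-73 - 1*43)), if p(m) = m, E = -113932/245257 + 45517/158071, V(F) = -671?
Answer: 900446540037496/4768466367381 ≈ 188.83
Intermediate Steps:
E = -6845982303/38768019247 (E = -113932*1/245257 + 45517*(1/158071) = -113932/245257 + 45517/158071 = -6845982303/38768019247 ≈ -0.17659)
n = -139359 (n = 18 - 3*(46212 + 247) = 18 - 3*46459 = 18 - 139377 = -139359)
(n + E)/(N(657) + V(-73 - 1*43)) = (-139359 - 6845982303/38768019247)/(-67 - 671) = -5402679240224976/38768019247/(-738) = -5402679240224976/38768019247*(-1/738) = 900446540037496/4768466367381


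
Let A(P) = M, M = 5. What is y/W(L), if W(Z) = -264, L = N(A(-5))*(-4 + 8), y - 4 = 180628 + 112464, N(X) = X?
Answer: -36637/33 ≈ -1110.2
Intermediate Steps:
A(P) = 5
y = 293096 (y = 4 + (180628 + 112464) = 4 + 293092 = 293096)
L = 20 (L = 5*(-4 + 8) = 5*4 = 20)
y/W(L) = 293096/(-264) = 293096*(-1/264) = -36637/33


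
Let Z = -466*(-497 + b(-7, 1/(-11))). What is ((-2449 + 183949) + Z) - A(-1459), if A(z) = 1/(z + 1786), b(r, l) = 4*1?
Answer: 134474825/327 ≈ 4.1124e+5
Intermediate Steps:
b(r, l) = 4
A(z) = 1/(1786 + z)
Z = 229738 (Z = -466*(-497 + 4) = -466*(-493) = 229738)
((-2449 + 183949) + Z) - A(-1459) = ((-2449 + 183949) + 229738) - 1/(1786 - 1459) = (181500 + 229738) - 1/327 = 411238 - 1*1/327 = 411238 - 1/327 = 134474825/327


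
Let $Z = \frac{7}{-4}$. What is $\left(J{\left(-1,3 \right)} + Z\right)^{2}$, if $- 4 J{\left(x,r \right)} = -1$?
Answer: $\frac{9}{4} \approx 2.25$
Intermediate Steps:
$J{\left(x,r \right)} = \frac{1}{4}$ ($J{\left(x,r \right)} = \left(- \frac{1}{4}\right) \left(-1\right) = \frac{1}{4}$)
$Z = - \frac{7}{4}$ ($Z = 7 \left(- \frac{1}{4}\right) = - \frac{7}{4} \approx -1.75$)
$\left(J{\left(-1,3 \right)} + Z\right)^{2} = \left(\frac{1}{4} - \frac{7}{4}\right)^{2} = \left(- \frac{3}{2}\right)^{2} = \frac{9}{4}$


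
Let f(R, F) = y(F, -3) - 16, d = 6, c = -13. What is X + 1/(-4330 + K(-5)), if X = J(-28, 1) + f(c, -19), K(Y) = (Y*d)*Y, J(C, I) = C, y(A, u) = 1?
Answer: -179741/4180 ≈ -43.000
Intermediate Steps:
K(Y) = 6*Y² (K(Y) = (Y*6)*Y = (6*Y)*Y = 6*Y²)
f(R, F) = -15 (f(R, F) = 1 - 16 = -15)
X = -43 (X = -28 - 15 = -43)
X + 1/(-4330 + K(-5)) = -43 + 1/(-4330 + 6*(-5)²) = -43 + 1/(-4330 + 6*25) = -43 + 1/(-4330 + 150) = -43 + 1/(-4180) = -43 - 1/4180 = -179741/4180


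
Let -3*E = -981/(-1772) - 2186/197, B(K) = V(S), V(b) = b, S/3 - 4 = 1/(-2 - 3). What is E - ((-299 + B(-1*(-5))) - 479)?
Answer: 4032518591/5236260 ≈ 770.11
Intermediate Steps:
S = 57/5 (S = 12 + 3/(-2 - 3) = 12 + 3/(-5) = 12 + 3*(-⅕) = 12 - ⅗ = 57/5 ≈ 11.400)
B(K) = 57/5
E = 3680335/1047252 (E = -(-981/(-1772) - 2186/197)/3 = -(-981*(-1/1772) - 2186*1/197)/3 = -(981/1772 - 2186/197)/3 = -⅓*(-3680335/349084) = 3680335/1047252 ≈ 3.5143)
E - ((-299 + B(-1*(-5))) - 479) = 3680335/1047252 - ((-299 + 57/5) - 479) = 3680335/1047252 - (-1438/5 - 479) = 3680335/1047252 - 1*(-3833/5) = 3680335/1047252 + 3833/5 = 4032518591/5236260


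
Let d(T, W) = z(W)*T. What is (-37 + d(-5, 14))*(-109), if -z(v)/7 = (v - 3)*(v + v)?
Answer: -1170987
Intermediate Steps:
z(v) = -14*v*(-3 + v) (z(v) = -7*(v - 3)*(v + v) = -7*(-3 + v)*2*v = -14*v*(-3 + v))
d(T, W) = 14*T*W*(3 - W) (d(T, W) = (14*W*(3 - W))*T = 14*T*W*(3 - W))
(-37 + d(-5, 14))*(-109) = (-37 + 14*(-5)*14*(3 - 1*14))*(-109) = (-37 + 14*(-5)*14*(3 - 14))*(-109) = (-37 + 14*(-5)*14*(-11))*(-109) = (-37 + 10780)*(-109) = 10743*(-109) = -1170987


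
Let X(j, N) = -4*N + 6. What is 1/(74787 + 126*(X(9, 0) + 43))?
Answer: 1/80961 ≈ 1.2352e-5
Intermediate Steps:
X(j, N) = 6 - 4*N
1/(74787 + 126*(X(9, 0) + 43)) = 1/(74787 + 126*((6 - 4*0) + 43)) = 1/(74787 + 126*((6 + 0) + 43)) = 1/(74787 + 126*(6 + 43)) = 1/(74787 + 126*49) = 1/(74787 + 6174) = 1/80961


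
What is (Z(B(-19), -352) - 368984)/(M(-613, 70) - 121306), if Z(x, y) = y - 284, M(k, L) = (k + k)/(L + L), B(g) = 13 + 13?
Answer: 25873400/8492033 ≈ 3.0468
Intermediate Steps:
B(g) = 26
M(k, L) = k/L (M(k, L) = (2*k)/((2*L)) = (2*k)*(1/(2*L)) = k/L)
Z(x, y) = -284 + y
(Z(B(-19), -352) - 368984)/(M(-613, 70) - 121306) = ((-284 - 352) - 368984)/(-613/70 - 121306) = (-636 - 368984)/(-613*1/70 - 121306) = -369620/(-613/70 - 121306) = -369620/(-8492033/70) = -369620*(-70/8492033) = 25873400/8492033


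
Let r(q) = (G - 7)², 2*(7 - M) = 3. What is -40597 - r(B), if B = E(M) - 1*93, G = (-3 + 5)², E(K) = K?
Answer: -40606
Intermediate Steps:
M = 11/2 (M = 7 - ½*3 = 7 - 3/2 = 11/2 ≈ 5.5000)
G = 4 (G = 2² = 4)
B = -175/2 (B = 11/2 - 1*93 = 11/2 - 93 = -175/2 ≈ -87.500)
r(q) = 9 (r(q) = (4 - 7)² = (-3)² = 9)
-40597 - r(B) = -40597 - 1*9 = -40597 - 9 = -40606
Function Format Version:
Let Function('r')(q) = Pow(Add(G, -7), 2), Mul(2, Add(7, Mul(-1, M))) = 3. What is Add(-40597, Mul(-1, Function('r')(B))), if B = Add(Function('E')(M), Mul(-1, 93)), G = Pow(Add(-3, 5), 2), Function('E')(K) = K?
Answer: -40606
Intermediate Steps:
M = Rational(11, 2) (M = Add(7, Mul(Rational(-1, 2), 3)) = Add(7, Rational(-3, 2)) = Rational(11, 2) ≈ 5.5000)
G = 4 (G = Pow(2, 2) = 4)
B = Rational(-175, 2) (B = Add(Rational(11, 2), Mul(-1, 93)) = Add(Rational(11, 2), -93) = Rational(-175, 2) ≈ -87.500)
Function('r')(q) = 9 (Function('r')(q) = Pow(Add(4, -7), 2) = Pow(-3, 2) = 9)
Add(-40597, Mul(-1, Function('r')(B))) = Add(-40597, Mul(-1, 9)) = Add(-40597, -9) = -40606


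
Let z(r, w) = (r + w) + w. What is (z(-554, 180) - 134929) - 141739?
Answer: -276862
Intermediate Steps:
z(r, w) = r + 2*w
(z(-554, 180) - 134929) - 141739 = ((-554 + 2*180) - 134929) - 141739 = ((-554 + 360) - 134929) - 141739 = (-194 - 134929) - 141739 = -135123 - 141739 = -276862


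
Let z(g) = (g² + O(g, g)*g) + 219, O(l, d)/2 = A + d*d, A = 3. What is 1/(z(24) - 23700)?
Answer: 1/4887 ≈ 0.00020462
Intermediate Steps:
O(l, d) = 6 + 2*d² (O(l, d) = 2*(3 + d*d) = 2*(3 + d²) = 6 + 2*d²)
z(g) = 219 + g² + g*(6 + 2*g²) (z(g) = (g² + (6 + 2*g²)*g) + 219 = (g² + g*(6 + 2*g²)) + 219 = 219 + g² + g*(6 + 2*g²))
1/(z(24) - 23700) = 1/((219 + 24² + 2*24*(3 + 24²)) - 23700) = 1/((219 + 576 + 2*24*(3 + 576)) - 23700) = 1/((219 + 576 + 2*24*579) - 23700) = 1/((219 + 576 + 27792) - 23700) = 1/(28587 - 23700) = 1/4887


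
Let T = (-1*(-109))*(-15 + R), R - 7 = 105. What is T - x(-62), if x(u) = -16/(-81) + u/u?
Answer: 856316/81 ≈ 10572.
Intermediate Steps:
R = 112 (R = 7 + 105 = 112)
x(u) = 97/81 (x(u) = -16*(-1/81) + 1 = 16/81 + 1 = 97/81)
T = 10573 (T = (-1*(-109))*(-15 + 112) = 109*97 = 10573)
T - x(-62) = 10573 - 1*97/81 = 10573 - 97/81 = 856316/81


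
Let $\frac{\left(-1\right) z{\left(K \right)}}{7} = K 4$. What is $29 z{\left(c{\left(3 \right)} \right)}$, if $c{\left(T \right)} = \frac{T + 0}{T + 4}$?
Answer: $-348$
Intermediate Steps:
$c{\left(T \right)} = \frac{T}{4 + T}$
$z{\left(K \right)} = - 28 K$ ($z{\left(K \right)} = - 7 K 4 = - 7 \cdot 4 K = - 28 K$)
$29 z{\left(c{\left(3 \right)} \right)} = 29 \left(- 28 \frac{3}{4 + 3}\right) = 29 \left(- 28 \cdot \frac{3}{7}\right) = 29 \left(- 28 \cdot 3 \cdot \frac{1}{7}\right) = 29 \left(\left(-28\right) \frac{3}{7}\right) = 29 \left(-12\right) = -348$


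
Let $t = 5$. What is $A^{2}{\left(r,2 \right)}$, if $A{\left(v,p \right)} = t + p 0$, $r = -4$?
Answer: $25$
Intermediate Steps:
$A{\left(v,p \right)} = 5$ ($A{\left(v,p \right)} = 5 + p 0 = 5 + 0 = 5$)
$A^{2}{\left(r,2 \right)} = 5^{2} = 25$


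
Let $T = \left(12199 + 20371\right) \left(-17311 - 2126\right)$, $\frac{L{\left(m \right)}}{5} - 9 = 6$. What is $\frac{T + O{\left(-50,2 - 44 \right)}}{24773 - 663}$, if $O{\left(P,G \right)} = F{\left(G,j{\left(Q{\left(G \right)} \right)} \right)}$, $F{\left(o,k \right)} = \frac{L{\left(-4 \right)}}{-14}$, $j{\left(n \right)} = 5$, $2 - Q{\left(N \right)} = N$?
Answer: $- \frac{1772576667}{67508} \approx -26257.0$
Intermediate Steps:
$L{\left(m \right)} = 75$ ($L{\left(m \right)} = 45 + 5 \cdot 6 = 45 + 30 = 75$)
$Q{\left(N \right)} = 2 - N$
$F{\left(o,k \right)} = - \frac{75}{14}$ ($F{\left(o,k \right)} = \frac{75}{-14} = 75 \left(- \frac{1}{14}\right) = - \frac{75}{14}$)
$O{\left(P,G \right)} = - \frac{75}{14}$
$T = -633063090$ ($T = 32570 \left(-19437\right) = -633063090$)
$\frac{T + O{\left(-50,2 - 44 \right)}}{24773 - 663} = \frac{-633063090 - \frac{75}{14}}{24773 - 663} = - \frac{8862883335}{14 \cdot 24110} = \left(- \frac{8862883335}{14}\right) \frac{1}{24110} = - \frac{1772576667}{67508}$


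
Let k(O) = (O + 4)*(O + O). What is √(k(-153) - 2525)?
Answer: √43069 ≈ 207.53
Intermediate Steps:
k(O) = 2*O*(4 + O) (k(O) = (4 + O)*(2*O) = 2*O*(4 + O))
√(k(-153) - 2525) = √(2*(-153)*(4 - 153) - 2525) = √(2*(-153)*(-149) - 2525) = √(45594 - 2525) = √43069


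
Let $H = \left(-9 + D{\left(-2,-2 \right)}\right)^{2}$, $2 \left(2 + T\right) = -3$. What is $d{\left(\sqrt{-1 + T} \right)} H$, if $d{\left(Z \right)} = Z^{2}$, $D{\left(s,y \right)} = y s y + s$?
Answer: $- \frac{3249}{2} \approx -1624.5$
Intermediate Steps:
$T = - \frac{7}{2}$ ($T = -2 + \frac{1}{2} \left(-3\right) = -2 - \frac{3}{2} = - \frac{7}{2} \approx -3.5$)
$D{\left(s,y \right)} = s + s y^{2}$ ($D{\left(s,y \right)} = s y y + s = s y^{2} + s = s + s y^{2}$)
$H = 361$ ($H = \left(-9 - 2 \left(1 + \left(-2\right)^{2}\right)\right)^{2} = \left(-9 - 2 \left(1 + 4\right)\right)^{2} = \left(-9 - 10\right)^{2} = \left(-19\right)^{2} = 361$)
$d{\left(\sqrt{-1 + T} \right)} H = \left(\sqrt{-1 - \frac{7}{2}}\right)^{2} \cdot 361 = \left(\sqrt{- \frac{9}{2}}\right)^{2} \cdot 361 = \left(\frac{3 i \sqrt{2}}{2}\right)^{2} \cdot 361 = \left(- \frac{9}{2}\right) 361 = - \frac{3249}{2}$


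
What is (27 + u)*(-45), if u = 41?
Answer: -3060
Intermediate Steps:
(27 + u)*(-45) = (27 + 41)*(-45) = 68*(-45) = -3060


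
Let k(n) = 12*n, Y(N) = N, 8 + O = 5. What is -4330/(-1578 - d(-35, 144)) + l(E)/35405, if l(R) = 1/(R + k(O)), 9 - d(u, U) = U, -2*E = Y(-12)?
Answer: 1533036019/510894150 ≈ 3.0007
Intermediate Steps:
O = -3 (O = -8 + 5 = -3)
E = 6 (E = -1/2*(-12) = 6)
d(u, U) = 9 - U
l(R) = 1/(-36 + R) (l(R) = 1/(R + 12*(-3)) = 1/(R - 36) = 1/(-36 + R))
-4330/(-1578 - d(-35, 144)) + l(E)/35405 = -4330/(-1578 - (9 - 1*144)) + 1/((-36 + 6)*35405) = -4330/(-1578 - (9 - 144)) + (1/35405)/(-30) = -4330/(-1578 - 1*(-135)) - 1/30*1/35405 = -4330/(-1578 + 135) - 1/1062150 = -4330/(-1443) - 1/1062150 = -4330*(-1/1443) - 1/1062150 = 4330/1443 - 1/1062150 = 1533036019/510894150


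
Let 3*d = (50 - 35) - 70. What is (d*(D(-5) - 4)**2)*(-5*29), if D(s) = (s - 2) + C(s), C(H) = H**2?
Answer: 1563100/3 ≈ 5.2103e+5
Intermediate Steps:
d = -55/3 (d = ((50 - 35) - 70)/3 = (15 - 70)/3 = (1/3)*(-55) = -55/3 ≈ -18.333)
D(s) = -2 + s + s**2 (D(s) = (s - 2) + s**2 = (-2 + s) + s**2 = -2 + s + s**2)
(d*(D(-5) - 4)**2)*(-5*29) = (-55*((-2 - 5 + (-5)**2) - 4)**2/3)*(-5*29) = -55*((-2 - 5 + 25) - 4)**2/3*(-145) = -55*(18 - 4)**2/3*(-145) = -55/3*14**2*(-145) = -55/3*196*(-145) = -10780/3*(-145) = 1563100/3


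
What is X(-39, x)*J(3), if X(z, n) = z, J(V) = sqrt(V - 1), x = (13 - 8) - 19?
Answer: -39*sqrt(2) ≈ -55.154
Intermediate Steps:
x = -14 (x = 5 - 19 = -14)
J(V) = sqrt(-1 + V)
X(-39, x)*J(3) = -39*sqrt(-1 + 3) = -39*sqrt(2)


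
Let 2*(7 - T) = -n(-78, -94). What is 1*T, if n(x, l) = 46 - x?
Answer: 69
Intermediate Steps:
T = 69 (T = 7 - (-1)*(46 - 1*(-78))/2 = 7 - (-1)*(46 + 78)/2 = 7 - (-1)*124/2 = 7 - 1/2*(-124) = 7 + 62 = 69)
1*T = 1*69 = 69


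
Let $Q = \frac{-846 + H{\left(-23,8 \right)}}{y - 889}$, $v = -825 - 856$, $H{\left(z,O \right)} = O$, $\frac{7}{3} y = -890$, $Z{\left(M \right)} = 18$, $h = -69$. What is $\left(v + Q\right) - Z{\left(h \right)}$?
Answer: $- \frac{15103341}{8893} \approx -1698.3$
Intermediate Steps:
$y = - \frac{2670}{7}$ ($y = \frac{3}{7} \left(-890\right) = - \frac{2670}{7} \approx -381.43$)
$v = -1681$
$Q = \frac{5866}{8893}$ ($Q = \frac{-846 + 8}{- \frac{2670}{7} - 889} = - \frac{838}{- \frac{8893}{7}} = \left(-838\right) \left(- \frac{7}{8893}\right) = \frac{5866}{8893} \approx 0.65962$)
$\left(v + Q\right) - Z{\left(h \right)} = \left(-1681 + \frac{5866}{8893}\right) - 18 = - \frac{14943267}{8893} - 18 = - \frac{15103341}{8893}$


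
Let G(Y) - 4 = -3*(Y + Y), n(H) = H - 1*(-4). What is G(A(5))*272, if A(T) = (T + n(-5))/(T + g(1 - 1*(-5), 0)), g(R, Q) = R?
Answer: 5440/11 ≈ 494.55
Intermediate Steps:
n(H) = 4 + H (n(H) = H + 4 = 4 + H)
A(T) = (-1 + T)/(6 + T) (A(T) = (T + (4 - 5))/(T + (1 - 1*(-5))) = (T - 1)/(T + (1 + 5)) = (-1 + T)/(T + 6) = (-1 + T)/(6 + T))
G(Y) = 4 - 6*Y (G(Y) = 4 - 3*(Y + Y) = 4 - 6*Y)
G(A(5))*272 = (4 - 6*(-1 + 5)/(6 + 5))*272 = (4 - 6*4/11)*272 = (4 - 24/11)*272 = (20/11)*272 = 5440/11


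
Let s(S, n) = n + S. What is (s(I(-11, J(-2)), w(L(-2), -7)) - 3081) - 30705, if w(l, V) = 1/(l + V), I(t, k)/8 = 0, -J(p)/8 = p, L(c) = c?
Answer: -304075/9 ≈ -33786.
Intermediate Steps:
J(p) = -8*p
I(t, k) = 0 (I(t, k) = 8*0 = 0)
w(l, V) = 1/(V + l)
s(S, n) = S + n
(s(I(-11, J(-2)), w(L(-2), -7)) - 3081) - 30705 = ((0 + 1/(-7 - 2)) - 3081) - 30705 = ((0 + 1/(-9)) - 3081) - 30705 = ((0 - 1/9) - 3081) - 30705 = (-1/9 - 3081) - 30705 = -27730/9 - 30705 = -304075/9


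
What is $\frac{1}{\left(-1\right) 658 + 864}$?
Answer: $\frac{1}{206} \approx 0.0048544$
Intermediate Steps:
$\frac{1}{\left(-1\right) 658 + 864} = \frac{1}{-658 + 864} = \frac{1}{206}$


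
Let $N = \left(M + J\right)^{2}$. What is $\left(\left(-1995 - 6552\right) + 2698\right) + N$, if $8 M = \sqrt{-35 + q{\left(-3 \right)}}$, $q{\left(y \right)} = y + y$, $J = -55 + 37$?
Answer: $-5849 + \frac{\left(144 - i \sqrt{41}\right)^{2}}{64} \approx -5525.6 - 28.814 i$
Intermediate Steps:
$J = -18$
$q{\left(y \right)} = 2 y$
$M = \frac{i \sqrt{41}}{8}$ ($M = \frac{\sqrt{-35 + 2 \left(-3\right)}}{8} = \frac{\sqrt{-35 - 6}}{8} = \frac{\sqrt{-41}}{8} = \frac{i \sqrt{41}}{8} \approx 0.80039 i$)
$N = \left(-18 + \frac{i \sqrt{41}}{8}\right)^{2}$ ($N = \left(\frac{i \sqrt{41}}{8} - 18\right)^{2} = \left(-18 + \frac{i \sqrt{41}}{8}\right)^{2} \approx 323.36 - 28.814 i$)
$\left(\left(-1995 - 6552\right) + 2698\right) + N = \left(\left(-1995 - 6552\right) + 2698\right) + \frac{\left(144 - i \sqrt{41}\right)^{2}}{64} = \left(-8547 + 2698\right) + \frac{\left(144 - i \sqrt{41}\right)^{2}}{64} = -5849 + \frac{\left(144 - i \sqrt{41}\right)^{2}}{64}$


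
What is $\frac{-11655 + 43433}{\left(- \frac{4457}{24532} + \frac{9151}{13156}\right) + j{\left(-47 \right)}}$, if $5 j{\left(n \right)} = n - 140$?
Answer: $- \frac{6410079249860}{7440457413} \approx -861.52$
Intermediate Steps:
$j{\left(n \right)} = -28 + \frac{n}{5}$ ($j{\left(n \right)} = \frac{n - 140}{5} = \frac{-140 + n}{5} = -28 + \frac{n}{5}$)
$\frac{-11655 + 43433}{\left(- \frac{4457}{24532} + \frac{9151}{13156}\right) + j{\left(-47 \right)}} = \frac{-11655 + 43433}{\left(- \frac{4457}{24532} + \frac{9151}{13156}\right) + \left(-28 + \frac{1}{5} \left(-47\right)\right)} = \frac{31778}{\left(\left(-4457\right) \frac{1}{24532} + 9151 \cdot \frac{1}{13156}\right) - \frac{187}{5}} = \frac{31778}{\left(- \frac{4457}{24532} + \frac{9151}{13156}\right) - \frac{187}{5}} = \frac{31778}{\frac{20732005}{40342874} - \frac{187}{5}} = \frac{31778}{- \frac{7440457413}{201714370}} = 31778 \left(- \frac{201714370}{7440457413}\right) = - \frac{6410079249860}{7440457413}$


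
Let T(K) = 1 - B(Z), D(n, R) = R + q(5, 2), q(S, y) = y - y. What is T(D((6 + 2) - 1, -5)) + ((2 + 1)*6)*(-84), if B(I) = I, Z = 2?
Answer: -1513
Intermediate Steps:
q(S, y) = 0
D(n, R) = R (D(n, R) = R + 0 = R)
T(K) = -1 (T(K) = 1 - 1*2 = 1 - 2 = -1)
T(D((6 + 2) - 1, -5)) + ((2 + 1)*6)*(-84) = -1 + ((2 + 1)*6)*(-84) = -1 + (3*6)*(-84) = -1 + 18*(-84) = -1 - 1512 = -1513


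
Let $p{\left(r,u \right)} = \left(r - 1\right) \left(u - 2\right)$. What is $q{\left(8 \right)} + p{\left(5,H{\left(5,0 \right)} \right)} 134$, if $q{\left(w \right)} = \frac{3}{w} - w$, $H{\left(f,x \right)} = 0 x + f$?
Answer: $\frac{12803}{8} \approx 1600.4$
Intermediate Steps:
$H{\left(f,x \right)} = f$ ($H{\left(f,x \right)} = 0 + f = f$)
$p{\left(r,u \right)} = \left(-1 + r\right) \left(-2 + u\right)$
$q{\left(w \right)} = - w + \frac{3}{w}$
$q{\left(8 \right)} + p{\left(5,H{\left(5,0 \right)} \right)} 134 = \left(\left(-1\right) 8 + \frac{3}{8}\right) + \left(2 - 5 - 10 + 5 \cdot 5\right) 134 = \left(-8 + 3 \cdot \frac{1}{8}\right) + \left(2 - 5 - 10 + 25\right) 134 = \left(-8 + \frac{3}{8}\right) + 12 \cdot 134 = - \frac{61}{8} + 1608 = \frac{12803}{8}$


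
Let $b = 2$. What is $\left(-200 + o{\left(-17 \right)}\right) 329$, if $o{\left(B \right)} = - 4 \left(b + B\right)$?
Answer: $-46060$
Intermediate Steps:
$o{\left(B \right)} = -8 - 4 B$ ($o{\left(B \right)} = - 4 \left(2 + B\right) = -8 - 4 B$)
$\left(-200 + o{\left(-17 \right)}\right) 329 = \left(-200 - -60\right) 329 = \left(-200 + \left(-8 + 68\right)\right) 329 = \left(-200 + 60\right) 329 = \left(-140\right) 329 = -46060$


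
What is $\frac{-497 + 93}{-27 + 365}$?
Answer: $- \frac{202}{169} \approx -1.1953$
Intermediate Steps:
$\frac{-497 + 93}{-27 + 365} = - \frac{404}{338} = \left(-404\right) \frac{1}{338} = - \frac{202}{169}$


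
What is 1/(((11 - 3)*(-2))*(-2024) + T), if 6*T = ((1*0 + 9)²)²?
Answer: 2/66955 ≈ 2.9871e-5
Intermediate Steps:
T = 2187/2 (T = ((1*0 + 9)²)²/6 = ((0 + 9)²)²/6 = (9²)²/6 = (⅙)*81² = (⅙)*6561 = 2187/2 ≈ 1093.5)
1/(((11 - 3)*(-2))*(-2024) + T) = 1/(((11 - 3)*(-2))*(-2024) + 2187/2) = 1/((8*(-2))*(-2024) + 2187/2) = 1/(-16*(-2024) + 2187/2) = 1/(32384 + 2187/2) = 1/(66955/2) = 2/66955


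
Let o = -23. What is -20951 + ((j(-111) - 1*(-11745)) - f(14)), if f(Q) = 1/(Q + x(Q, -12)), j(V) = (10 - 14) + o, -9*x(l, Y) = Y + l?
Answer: -1144901/124 ≈ -9233.1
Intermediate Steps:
x(l, Y) = -Y/9 - l/9 (x(l, Y) = -(Y + l)/9 = -Y/9 - l/9)
j(V) = -27 (j(V) = (10 - 14) - 23 = -4 - 23 = -27)
f(Q) = 1/(4/3 + 8*Q/9) (f(Q) = 1/(Q + (-⅑*(-12) - Q/9)) = 1/(Q + (4/3 - Q/9)) = 1/(4/3 + 8*Q/9))
-20951 + ((j(-111) - 1*(-11745)) - f(14)) = -20951 + ((-27 - 1*(-11745)) - 9/(4*(3 + 2*14))) = -20951 + ((-27 + 11745) - 9/(4*(3 + 28))) = -20951 + (11718 - 9/(4*31)) = -20951 + (11718 - 1*9/124) = -20951 + (11718 - 9/124) = -20951 + 1453023/124 = -1144901/124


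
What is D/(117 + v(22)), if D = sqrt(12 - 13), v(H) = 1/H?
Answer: 22*I/2575 ≈ 0.0085437*I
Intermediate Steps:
D = I (D = sqrt(-1) = I ≈ 1.0*I)
D/(117 + v(22)) = I/(117 + 1/22) = I/(2575/22) = I*(22/2575) = 22*I/2575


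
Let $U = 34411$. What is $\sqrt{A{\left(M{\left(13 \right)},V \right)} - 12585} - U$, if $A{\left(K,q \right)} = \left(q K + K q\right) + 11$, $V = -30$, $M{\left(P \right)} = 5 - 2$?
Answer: $-34411 + i \sqrt{12754} \approx -34411.0 + 112.93 i$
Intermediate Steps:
$M{\left(P \right)} = 3$ ($M{\left(P \right)} = 5 - 2 = 3$)
$A{\left(K,q \right)} = 11 + 2 K q$ ($A{\left(K,q \right)} = \left(K q + K q\right) + 11 = 2 K q + 11 = 11 + 2 K q$)
$\sqrt{A{\left(M{\left(13 \right)},V \right)} - 12585} - U = \sqrt{\left(11 + 2 \cdot 3 \left(-30\right)\right) - 12585} - 34411 = \sqrt{\left(11 - 180\right) - 12585} - 34411 = \sqrt{-169 - 12585} - 34411 = \sqrt{-12754} - 34411 = i \sqrt{12754} - 34411 = -34411 + i \sqrt{12754}$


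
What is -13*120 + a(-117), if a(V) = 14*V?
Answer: -3198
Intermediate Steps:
-13*120 + a(-117) = -13*120 + 14*(-117) = -1560 - 1638 = -3198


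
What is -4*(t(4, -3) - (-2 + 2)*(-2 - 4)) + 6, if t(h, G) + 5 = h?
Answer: 10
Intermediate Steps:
t(h, G) = -5 + h
-4*(t(4, -3) - (-2 + 2)*(-2 - 4)) + 6 = -4*((-5 + 4) - (-2 + 2)*(-2 - 4)) + 6 = -4*(-1 - 0*(-6)) + 6 = -4*(-1 - 1*0) + 6 = -4*(-1 + 0) + 6 = -4*(-1) + 6 = 4 + 6 = 10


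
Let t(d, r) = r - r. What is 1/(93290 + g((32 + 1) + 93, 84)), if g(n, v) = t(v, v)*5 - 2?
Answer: 1/93288 ≈ 1.0719e-5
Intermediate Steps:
t(d, r) = 0
g(n, v) = -2 (g(n, v) = 0*5 - 2 = 0 - 2 = -2)
1/(93290 + g((32 + 1) + 93, 84)) = 1/(93290 - 2) = 1/93288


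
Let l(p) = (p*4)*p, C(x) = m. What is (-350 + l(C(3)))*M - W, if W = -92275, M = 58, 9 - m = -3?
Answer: 105383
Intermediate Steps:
m = 12 (m = 9 - 1*(-3) = 9 + 3 = 12)
C(x) = 12
l(p) = 4*p² (l(p) = (4*p)*p = 4*p²)
(-350 + l(C(3)))*M - W = (-350 + 4*12²)*58 - 1*(-92275) = (-350 + 4*144)*58 + 92275 = (-350 + 576)*58 + 92275 = 226*58 + 92275 = 13108 + 92275 = 105383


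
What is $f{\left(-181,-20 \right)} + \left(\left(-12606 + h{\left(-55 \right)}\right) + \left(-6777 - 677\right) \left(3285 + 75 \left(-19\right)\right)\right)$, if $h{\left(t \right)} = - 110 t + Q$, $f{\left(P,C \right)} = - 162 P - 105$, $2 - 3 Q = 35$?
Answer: $-13841790$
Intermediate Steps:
$Q = -11$ ($Q = \frac{2}{3} - \frac{35}{3} = -11$)
$f{\left(P,C \right)} = -105 - 162 P$
$h{\left(t \right)} = -11 - 110 t$ ($h{\left(t \right)} = - 110 t - 11 = -11 - 110 t$)
$f{\left(-181,-20 \right)} + \left(\left(-12606 + h{\left(-55 \right)}\right) + \left(-6777 - 677\right) \left(3285 + 75 \left(-19\right)\right)\right) = \left(-105 - -29322\right) + \left(\left(-12606 - -6039\right) + \left(-6777 - 677\right) \left(3285 + 75 \left(-19\right)\right)\right) = \left(-105 + 29322\right) + \left(\left(-12606 + \left(-11 + 6050\right)\right) - 7454 \left(3285 - 1425\right)\right) = 29217 + \left(\left(-12606 + 6039\right) - 13864440\right) = 29217 - 13871007 = -13841790$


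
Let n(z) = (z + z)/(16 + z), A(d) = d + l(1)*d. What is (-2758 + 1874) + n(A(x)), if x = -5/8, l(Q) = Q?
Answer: -52166/59 ≈ -884.17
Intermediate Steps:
x = -5/8 (x = -5*⅛ = -5/8 ≈ -0.62500)
A(d) = 2*d (A(d) = d + 1*d = d + d = 2*d)
n(z) = 2*z/(16 + z) (n(z) = (2*z)/(16 + z) = 2*z/(16 + z))
(-2758 + 1874) + n(A(x)) = (-2758 + 1874) + 2*(2*(-5/8))/(16 + 2*(-5/8)) = -884 + 2*(-5/4)/(16 - 5/4) = -884 + 2*(-5/4)/(59/4) = -884 + 2*(-5/4)*(4/59) = -884 - 10/59 = -52166/59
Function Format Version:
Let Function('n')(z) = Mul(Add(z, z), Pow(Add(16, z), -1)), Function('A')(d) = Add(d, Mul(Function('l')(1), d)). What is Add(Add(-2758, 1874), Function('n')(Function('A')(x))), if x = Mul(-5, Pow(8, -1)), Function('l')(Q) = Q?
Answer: Rational(-52166, 59) ≈ -884.17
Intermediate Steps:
x = Rational(-5, 8) (x = Mul(-5, Rational(1, 8)) = Rational(-5, 8) ≈ -0.62500)
Function('A')(d) = Mul(2, d) (Function('A')(d) = Add(d, Mul(1, d)) = Add(d, d) = Mul(2, d))
Function('n')(z) = Mul(2, z, Pow(Add(16, z), -1)) (Function('n')(z) = Mul(Mul(2, z), Pow(Add(16, z), -1)) = Mul(2, z, Pow(Add(16, z), -1)))
Add(Add(-2758, 1874), Function('n')(Function('A')(x))) = Add(Add(-2758, 1874), Mul(2, Mul(2, Rational(-5, 8)), Pow(Add(16, Mul(2, Rational(-5, 8))), -1))) = Add(-884, Mul(2, Rational(-5, 4), Pow(Add(16, Rational(-5, 4)), -1))) = Add(-884, Mul(2, Rational(-5, 4), Pow(Rational(59, 4), -1))) = Add(-884, Mul(2, Rational(-5, 4), Rational(4, 59))) = Add(-884, Rational(-10, 59)) = Rational(-52166, 59)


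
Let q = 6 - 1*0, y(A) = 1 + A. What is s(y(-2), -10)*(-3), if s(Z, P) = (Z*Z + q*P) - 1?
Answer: 180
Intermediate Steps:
q = 6 (q = 6 + 0 = 6)
s(Z, P) = -1 + Z² + 6*P (s(Z, P) = (Z*Z + 6*P) - 1 = (Z² + 6*P) - 1 = -1 + Z² + 6*P)
s(y(-2), -10)*(-3) = (-1 + (1 - 2)² + 6*(-10))*(-3) = (-1 + (-1)² - 60)*(-3) = (-1 + 1 - 60)*(-3) = -60*(-3) = 180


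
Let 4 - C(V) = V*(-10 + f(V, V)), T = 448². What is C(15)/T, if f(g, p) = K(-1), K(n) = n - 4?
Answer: 229/200704 ≈ 0.0011410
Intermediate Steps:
T = 200704
K(n) = -4 + n
f(g, p) = -5 (f(g, p) = -4 - 1 = -5)
C(V) = 4 + 15*V (C(V) = 4 - V*(-10 - 5) = 4 - V*(-15) = 4 - (-15)*V = 4 + 15*V)
C(15)/T = (4 + 15*15)/200704 = (4 + 225)*(1/200704) = 229*(1/200704) = 229/200704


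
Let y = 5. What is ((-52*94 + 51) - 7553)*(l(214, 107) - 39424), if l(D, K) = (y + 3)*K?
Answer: 477857520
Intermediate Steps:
l(D, K) = 8*K (l(D, K) = (5 + 3)*K = 8*K)
((-52*94 + 51) - 7553)*(l(214, 107) - 39424) = ((-52*94 + 51) - 7553)*(8*107 - 39424) = ((-4888 + 51) - 7553)*(856 - 39424) = (-4837 - 7553)*(-38568) = -12390*(-38568) = 477857520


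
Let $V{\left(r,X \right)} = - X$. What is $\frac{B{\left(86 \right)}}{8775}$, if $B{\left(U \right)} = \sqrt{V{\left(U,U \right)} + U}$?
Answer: $0$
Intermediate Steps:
$B{\left(U \right)} = 0$ ($B{\left(U \right)} = \sqrt{- U + U} = \sqrt{0} = 0$)
$\frac{B{\left(86 \right)}}{8775} = \frac{0}{8775} = 0 \cdot \frac{1}{8775} = 0$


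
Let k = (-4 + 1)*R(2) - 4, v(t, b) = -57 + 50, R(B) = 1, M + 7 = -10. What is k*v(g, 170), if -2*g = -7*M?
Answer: 49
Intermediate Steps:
M = -17 (M = -7 - 10 = -17)
g = -119/2 (g = -(-7)*(-17)/2 = -½*119 = -119/2 ≈ -59.500)
v(t, b) = -7
k = -7 (k = (-4 + 1)*1 - 4 = -3*1 - 4 = -3 - 4 = -7)
k*v(g, 170) = -7*(-7) = 49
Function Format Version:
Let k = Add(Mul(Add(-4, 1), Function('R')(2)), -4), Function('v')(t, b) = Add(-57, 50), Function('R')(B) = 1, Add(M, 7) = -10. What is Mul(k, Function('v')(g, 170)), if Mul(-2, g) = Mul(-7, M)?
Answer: 49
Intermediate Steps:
M = -17 (M = Add(-7, -10) = -17)
g = Rational(-119, 2) (g = Mul(Rational(-1, 2), Mul(-7, -17)) = Mul(Rational(-1, 2), 119) = Rational(-119, 2) ≈ -59.500)
Function('v')(t, b) = -7
k = -7 (k = Add(Mul(Add(-4, 1), 1), -4) = Add(Mul(-3, 1), -4) = Add(-3, -4) = -7)
Mul(k, Function('v')(g, 170)) = Mul(-7, -7) = 49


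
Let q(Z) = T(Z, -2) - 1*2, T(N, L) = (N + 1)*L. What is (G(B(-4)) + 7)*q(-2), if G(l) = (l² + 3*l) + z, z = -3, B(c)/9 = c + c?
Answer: 0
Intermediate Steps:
T(N, L) = L*(1 + N) (T(N, L) = (1 + N)*L = L*(1 + N))
B(c) = 18*c (B(c) = 9*(c + c) = 9*(2*c) = 18*c)
G(l) = -3 + l² + 3*l (G(l) = (l² + 3*l) - 3 = -3 + l² + 3*l)
q(Z) = -4 - 2*Z (q(Z) = -2*(1 + Z) - 1*2 = (-2 - 2*Z) - 2 = -4 - 2*Z)
(G(B(-4)) + 7)*q(-2) = ((-3 + (18*(-4))² + 3*(18*(-4))) + 7)*(-4 - 2*(-2)) = ((-3 + (-72)² + 3*(-72)) + 7)*(-4 + 4) = ((-3 + 5184 - 216) + 7)*0 = (4965 + 7)*0 = 4972*0 = 0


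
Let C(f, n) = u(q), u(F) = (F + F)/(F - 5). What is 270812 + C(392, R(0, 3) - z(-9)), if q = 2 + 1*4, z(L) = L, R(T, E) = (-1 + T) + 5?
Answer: 270824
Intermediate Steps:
R(T, E) = 4 + T
q = 6 (q = 2 + 4 = 6)
u(F) = 2*F/(-5 + F) (u(F) = (2*F)/(-5 + F) = 2*F/(-5 + F))
C(f, n) = 12 (C(f, n) = 2*6/(-5 + 6) = 2*6/1 = 2*6*1 = 12)
270812 + C(392, R(0, 3) - z(-9)) = 270812 + 12 = 270824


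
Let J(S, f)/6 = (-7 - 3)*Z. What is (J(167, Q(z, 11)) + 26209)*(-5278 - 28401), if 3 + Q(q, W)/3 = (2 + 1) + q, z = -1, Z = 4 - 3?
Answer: -880672171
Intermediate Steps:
Z = 1
Q(q, W) = 3*q (Q(q, W) = -9 + 3*((2 + 1) + q) = -9 + 3*(3 + q) = -9 + (9 + 3*q) = 3*q)
J(S, f) = -60 (J(S, f) = 6*((-7 - 3)*1) = 6*(-10*1) = 6*(-10) = -60)
(J(167, Q(z, 11)) + 26209)*(-5278 - 28401) = (-60 + 26209)*(-5278 - 28401) = 26149*(-33679) = -880672171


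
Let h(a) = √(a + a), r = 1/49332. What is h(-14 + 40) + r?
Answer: 1/49332 + 2*√13 ≈ 7.2111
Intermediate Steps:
r = 1/49332 ≈ 2.0271e-5
h(a) = √2*√a (h(a) = √(2*a) = √2*√a)
h(-14 + 40) + r = √2*√(-14 + 40) + 1/49332 = √2*√26 + 1/49332 = 2*√13 + 1/49332 = 1/49332 + 2*√13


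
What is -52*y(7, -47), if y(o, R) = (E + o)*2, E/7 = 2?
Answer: -2184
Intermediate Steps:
E = 14 (E = 7*2 = 14)
y(o, R) = 28 + 2*o (y(o, R) = (14 + o)*2 = 28 + 2*o)
-52*y(7, -47) = -52*(28 + 2*7) = -52*(28 + 14) = -52*42 = -2184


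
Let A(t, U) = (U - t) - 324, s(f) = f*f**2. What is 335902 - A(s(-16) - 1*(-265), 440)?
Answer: 331955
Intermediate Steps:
s(f) = f**3
A(t, U) = -324 + U - t
335902 - A(s(-16) - 1*(-265), 440) = 335902 - (-324 + 440 - ((-16)**3 - 1*(-265))) = 335902 - (-324 + 440 - (-4096 + 265)) = 335902 - (-324 + 440 - 1*(-3831)) = 335902 - (-324 + 440 + 3831) = 335902 - 1*3947 = 335902 - 3947 = 331955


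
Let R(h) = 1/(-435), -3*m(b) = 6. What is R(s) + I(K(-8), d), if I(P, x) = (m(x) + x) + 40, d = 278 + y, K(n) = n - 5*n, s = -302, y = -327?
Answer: -4786/435 ≈ -11.002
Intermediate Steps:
m(b) = -2 (m(b) = -⅓*6 = -2)
K(n) = -4*n
R(h) = -1/435
d = -49 (d = 278 - 327 = -49)
I(P, x) = 38 + x (I(P, x) = (-2 + x) + 40 = 38 + x)
R(s) + I(K(-8), d) = -1/435 + (38 - 49) = -1/435 - 11 = -4786/435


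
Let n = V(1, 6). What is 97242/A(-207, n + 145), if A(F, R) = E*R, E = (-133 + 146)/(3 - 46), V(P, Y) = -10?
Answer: -1393802/585 ≈ -2382.6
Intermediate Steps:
n = -10
E = -13/43 (E = 13/(-43) = 13*(-1/43) = -13/43 ≈ -0.30233)
A(F, R) = -13*R/43
97242/A(-207, n + 145) = 97242/((-13*(-10 + 145)/43)) = 97242/((-13/43*135)) = 97242/(-1755/43) = 97242*(-43/1755) = -1393802/585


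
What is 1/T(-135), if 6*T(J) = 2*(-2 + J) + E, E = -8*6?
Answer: -3/161 ≈ -0.018634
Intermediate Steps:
E = -48
T(J) = -26/3 + J/3 (T(J) = (2*(-2 + J) - 48)/6 = ((-4 + 2*J) - 48)/6 = (-52 + 2*J)/6 = -26/3 + J/3)
1/T(-135) = 1/(-26/3 + (⅓)*(-135)) = 1/(-26/3 - 45) = 1/(-161/3) = -3/161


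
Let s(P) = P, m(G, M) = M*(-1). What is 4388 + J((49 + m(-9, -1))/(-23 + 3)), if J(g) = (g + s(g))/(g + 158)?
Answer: 1364658/311 ≈ 4388.0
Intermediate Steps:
m(G, M) = -M
J(g) = 2*g/(158 + g) (J(g) = (g + g)/(g + 158) = (2*g)/(158 + g) = 2*g/(158 + g))
4388 + J((49 + m(-9, -1))/(-23 + 3)) = 4388 + 2*((49 - 1*(-1))/(-23 + 3))/(158 + (49 - 1*(-1))/(-23 + 3)) = 4388 + 2*((49 + 1)/(-20))/(158 + (49 + 1)/(-20)) = 4388 + 2*(50*(-1/20))/(158 + 50*(-1/20)) = 4388 + 2*(-5/2)/(158 - 5/2) = 4388 + 2*(-5/2)/(311/2) = 4388 + 2*(-5/2)*(2/311) = 4388 - 10/311 = 1364658/311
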